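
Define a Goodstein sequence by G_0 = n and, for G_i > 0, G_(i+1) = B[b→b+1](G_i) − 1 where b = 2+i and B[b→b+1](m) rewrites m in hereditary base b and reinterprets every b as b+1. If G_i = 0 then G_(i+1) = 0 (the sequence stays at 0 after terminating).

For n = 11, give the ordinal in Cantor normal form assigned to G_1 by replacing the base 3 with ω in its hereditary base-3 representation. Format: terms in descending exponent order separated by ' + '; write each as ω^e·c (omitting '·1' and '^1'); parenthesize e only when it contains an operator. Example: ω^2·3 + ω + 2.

ω^(ω + 1) + ω

i=0: 11 = 2^(2 + 1) + 2 + 1 (b=2); 2→3: 3^(3 + 1) + 3 + 1 = 85; 85−1 = 84
i=1: 84 = 3^(3 + 1) + 3 (b=3); 3→4: 4^(4 + 1) + 4 = 1028; 1028−1 = 1027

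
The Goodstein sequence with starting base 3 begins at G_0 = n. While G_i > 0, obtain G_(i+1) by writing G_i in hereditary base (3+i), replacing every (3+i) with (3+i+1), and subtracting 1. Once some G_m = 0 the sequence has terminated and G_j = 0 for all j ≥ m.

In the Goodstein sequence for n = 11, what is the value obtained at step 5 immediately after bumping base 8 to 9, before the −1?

i=0: 11 = 3^2 + 2 (b=3); 3→4: 4^2 + 2 = 18; 18−1 = 17
i=1: 17 = 4^2 + 1 (b=4); 4→5: 5^2 + 1 = 26; 26−1 = 25
i=2: 25 = 5^2 (b=5); 5→6: 6^2 = 36; 36−1 = 35
i=3: 35 = 5·6 + 5 (b=6); 6→7: 5·7 + 5 = 40; 40−1 = 39
i=4: 39 = 5·7 + 4 (b=7); 7→8: 5·8 + 4 = 44; 44−1 = 43
i=5: 43 = 5·8 + 3 (b=8); 8→9: 5·9 + 3 = 48; 48−1 = 47

48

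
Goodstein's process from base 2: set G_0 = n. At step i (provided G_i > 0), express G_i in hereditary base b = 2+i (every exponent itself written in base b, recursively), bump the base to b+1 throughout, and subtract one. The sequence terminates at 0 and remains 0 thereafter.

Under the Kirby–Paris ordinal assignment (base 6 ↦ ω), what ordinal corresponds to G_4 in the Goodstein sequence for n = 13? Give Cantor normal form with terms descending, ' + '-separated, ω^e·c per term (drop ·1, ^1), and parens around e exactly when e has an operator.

ω^(ω + 1) + ω^3·3 + ω^2·3 + ω·3 + 1

step 0: 13 = 2^(2 + 1) + 2^2 + 1; sub 3 for 2: 3^(3 + 1) + 3^3 + 1; = 109; G_1 = 109−1 = 108
step 1: 108 = 3^(3 + 1) + 3^3; sub 4 for 3: 4^(4 + 1) + 4^4; = 1280; G_2 = 1280−1 = 1279
step 2: 1279 = 4^(4 + 1) + 3·4^3 + 3·4^2 + 3·4 + 3; sub 5 for 4: 5^(5 + 1) + 3·5^3 + 3·5^2 + 3·5 + 3; = 16093; G_3 = 16093−1 = 16092
step 3: 16092 = 5^(5 + 1) + 3·5^3 + 3·5^2 + 3·5 + 2; sub 6 for 5: 6^(6 + 1) + 3·6^3 + 3·6^2 + 3·6 + 2; = 280712; G_4 = 280712−1 = 280711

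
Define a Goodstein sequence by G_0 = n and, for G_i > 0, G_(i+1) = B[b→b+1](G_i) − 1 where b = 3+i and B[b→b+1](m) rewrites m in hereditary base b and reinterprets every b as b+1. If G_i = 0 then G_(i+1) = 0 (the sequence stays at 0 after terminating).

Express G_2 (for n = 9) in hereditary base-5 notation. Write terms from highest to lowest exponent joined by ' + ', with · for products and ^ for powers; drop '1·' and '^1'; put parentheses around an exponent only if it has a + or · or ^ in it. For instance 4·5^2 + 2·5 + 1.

[0] 9 ≡ 3^2 (base 3). Lift 4: 16. −1: 15.
[1] 15 ≡ 3·4 + 3 (base 4). Lift 5: 18. −1: 17.
[2] 17 ≡ 3·5 + 2 (base 5). Lift 6: 20. −1: 19.

3·5 + 2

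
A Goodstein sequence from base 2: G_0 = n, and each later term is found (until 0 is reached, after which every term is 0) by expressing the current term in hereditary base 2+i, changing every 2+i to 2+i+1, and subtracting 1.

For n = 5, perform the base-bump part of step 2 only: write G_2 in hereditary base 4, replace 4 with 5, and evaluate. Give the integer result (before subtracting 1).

468

G_0 = 5. HB_2(5) = 2^2 + 1. Bump = 28. G_1 = 27.
G_1 = 27. HB_3(27) = 3^3. Bump = 256. G_2 = 255.
G_2 = 255. HB_4(255) = 3·4^3 + 3·4^2 + 3·4 + 3. Bump = 468. G_3 = 467.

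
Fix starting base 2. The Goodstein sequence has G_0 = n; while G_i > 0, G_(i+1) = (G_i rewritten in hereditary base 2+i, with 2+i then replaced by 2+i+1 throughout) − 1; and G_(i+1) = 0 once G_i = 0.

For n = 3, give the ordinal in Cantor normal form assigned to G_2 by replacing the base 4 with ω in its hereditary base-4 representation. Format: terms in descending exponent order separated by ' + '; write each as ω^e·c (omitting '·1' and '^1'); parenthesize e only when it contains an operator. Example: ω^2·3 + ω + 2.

G_0 = 3. HB_2(3) = 2 + 1. Bump = 4. G_1 = 3.
G_1 = 3. HB_3(3) = 3. Bump = 4. G_2 = 3.
G_2 = 3. HB_4(3) = 3. Bump = 3. G_3 = 2.

3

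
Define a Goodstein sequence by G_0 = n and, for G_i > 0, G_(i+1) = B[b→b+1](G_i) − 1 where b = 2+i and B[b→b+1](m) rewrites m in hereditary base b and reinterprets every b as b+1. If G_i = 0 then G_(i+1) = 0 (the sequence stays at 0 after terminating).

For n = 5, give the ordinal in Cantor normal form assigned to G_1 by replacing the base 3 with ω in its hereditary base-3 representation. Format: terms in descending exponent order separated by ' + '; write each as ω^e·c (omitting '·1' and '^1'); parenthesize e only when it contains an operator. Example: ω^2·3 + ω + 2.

(0) 5|_2 = 2^2 + 1 ↦ 3^3 + 1|_3 = 28 ⇒ 27
(1) 27|_3 = 3^3 ↦ 4^4|_4 = 256 ⇒ 255

ω^ω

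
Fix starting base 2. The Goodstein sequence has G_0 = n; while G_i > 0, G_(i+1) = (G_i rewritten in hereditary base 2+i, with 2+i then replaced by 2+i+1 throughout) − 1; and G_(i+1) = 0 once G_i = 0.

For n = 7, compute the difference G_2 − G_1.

229

base 2: 7 = 2^2 + 2 + 1; at 3: 3^3 + 3 + 1 = 31; next = 30
base 3: 30 = 3^3 + 3; at 4: 4^4 + 4 = 260; next = 259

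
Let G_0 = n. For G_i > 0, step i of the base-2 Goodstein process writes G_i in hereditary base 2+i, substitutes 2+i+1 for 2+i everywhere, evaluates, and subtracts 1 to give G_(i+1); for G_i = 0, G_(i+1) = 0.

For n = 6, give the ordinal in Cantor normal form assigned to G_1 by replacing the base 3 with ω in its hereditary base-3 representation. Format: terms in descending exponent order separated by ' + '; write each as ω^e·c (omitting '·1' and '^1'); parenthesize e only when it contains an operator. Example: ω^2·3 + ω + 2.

ω^ω + 2

step 0: 6 = 2^2 + 2; sub 3 for 2: 3^3 + 3; = 30; G_1 = 30−1 = 29
step 1: 29 = 3^3 + 2; sub 4 for 3: 4^4 + 2; = 258; G_2 = 258−1 = 257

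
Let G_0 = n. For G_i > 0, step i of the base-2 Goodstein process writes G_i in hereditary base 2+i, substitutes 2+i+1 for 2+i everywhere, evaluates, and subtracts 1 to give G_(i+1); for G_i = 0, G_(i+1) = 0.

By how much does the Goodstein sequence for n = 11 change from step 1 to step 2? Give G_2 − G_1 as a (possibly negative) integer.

943

step 0: 11 = 2^(2 + 1) + 2 + 1; sub 3 for 2: 3^(3 + 1) + 3 + 1; = 85; G_1 = 85−1 = 84
step 1: 84 = 3^(3 + 1) + 3; sub 4 for 3: 4^(4 + 1) + 4; = 1028; G_2 = 1028−1 = 1027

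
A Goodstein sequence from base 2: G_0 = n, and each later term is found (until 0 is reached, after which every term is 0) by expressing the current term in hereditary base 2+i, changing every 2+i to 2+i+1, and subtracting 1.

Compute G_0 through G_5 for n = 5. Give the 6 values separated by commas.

i=0: 5 = 2^2 + 1 (b=2); 2→3: 3^3 + 1 = 28; 28−1 = 27
i=1: 27 = 3^3 (b=3); 3→4: 4^4 = 256; 256−1 = 255
i=2: 255 = 3·4^3 + 3·4^2 + 3·4 + 3 (b=4); 4→5: 3·5^3 + 3·5^2 + 3·5 + 3 = 468; 468−1 = 467
i=3: 467 = 3·5^3 + 3·5^2 + 3·5 + 2 (b=5); 5→6: 3·6^3 + 3·6^2 + 3·6 + 2 = 776; 776−1 = 775
i=4: 775 = 3·6^3 + 3·6^2 + 3·6 + 1 (b=6); 6→7: 3·7^3 + 3·7^2 + 3·7 + 1 = 1198; 1198−1 = 1197

5, 27, 255, 467, 775, 1197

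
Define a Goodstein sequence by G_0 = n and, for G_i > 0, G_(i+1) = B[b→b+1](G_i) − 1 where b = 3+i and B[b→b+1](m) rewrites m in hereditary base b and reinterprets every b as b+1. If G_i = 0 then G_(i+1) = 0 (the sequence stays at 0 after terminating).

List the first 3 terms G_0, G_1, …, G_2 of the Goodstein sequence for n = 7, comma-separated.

base 3: 7 = 2·3 + 1; at 4: 2·4 + 1 = 9; next = 8
base 4: 8 = 2·4; at 5: 2·5 = 10; next = 9

7, 8, 9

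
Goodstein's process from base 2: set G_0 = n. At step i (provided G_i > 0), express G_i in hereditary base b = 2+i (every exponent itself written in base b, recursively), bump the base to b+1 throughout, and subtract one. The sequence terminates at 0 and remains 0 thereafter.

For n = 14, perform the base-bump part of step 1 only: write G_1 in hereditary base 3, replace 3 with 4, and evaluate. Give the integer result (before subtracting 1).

14 —HB2→ 2^(2 + 1) + 2^2 + 2 —bump→ 3^(3 + 1) + 3^3 + 3 = 111 —(−1)→ 110
110 —HB3→ 3^(3 + 1) + 3^3 + 2 —bump→ 4^(4 + 1) + 4^4 + 2 = 1282 —(−1)→ 1281

1282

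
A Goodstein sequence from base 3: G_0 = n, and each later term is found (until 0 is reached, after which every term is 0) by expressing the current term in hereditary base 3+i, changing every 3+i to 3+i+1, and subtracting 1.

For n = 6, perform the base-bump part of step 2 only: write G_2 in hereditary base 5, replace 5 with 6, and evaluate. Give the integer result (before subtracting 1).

G_0=6  [base 3] 2·3  →[3↦4]→  2·4 = 8  −1 ⇒ G_1=7
G_1=7  [base 4] 4 + 3  →[4↦5]→  5 + 3 = 8  −1 ⇒ G_2=7
G_2=7  [base 5] 5 + 2  →[5↦6]→  6 + 2 = 8  −1 ⇒ G_3=7

8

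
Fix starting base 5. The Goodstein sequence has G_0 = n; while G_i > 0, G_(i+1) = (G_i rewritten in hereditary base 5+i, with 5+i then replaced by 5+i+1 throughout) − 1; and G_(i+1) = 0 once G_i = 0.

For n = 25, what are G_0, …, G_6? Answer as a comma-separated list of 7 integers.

step 0: 25 = 5^2; sub 6 for 5: 6^2; = 36; G_1 = 36−1 = 35
step 1: 35 = 5·6 + 5; sub 7 for 6: 5·7 + 5; = 40; G_2 = 40−1 = 39
step 2: 39 = 5·7 + 4; sub 8 for 7: 5·8 + 4; = 44; G_3 = 44−1 = 43
step 3: 43 = 5·8 + 3; sub 9 for 8: 5·9 + 3; = 48; G_4 = 48−1 = 47
step 4: 47 = 5·9 + 2; sub 10 for 9: 5·10 + 2; = 52; G_5 = 52−1 = 51
step 5: 51 = 5·10 + 1; sub 11 for 10: 5·11 + 1; = 56; G_6 = 56−1 = 55

25, 35, 39, 43, 47, 51, 55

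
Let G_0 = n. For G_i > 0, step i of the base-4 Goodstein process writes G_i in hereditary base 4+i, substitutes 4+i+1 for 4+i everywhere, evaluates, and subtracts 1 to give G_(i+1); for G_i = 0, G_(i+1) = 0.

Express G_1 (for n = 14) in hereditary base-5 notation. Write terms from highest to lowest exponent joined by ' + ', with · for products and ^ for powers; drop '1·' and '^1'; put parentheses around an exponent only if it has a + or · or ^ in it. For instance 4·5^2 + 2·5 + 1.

3·5 + 1

[0] 14 ≡ 3·4 + 2 (base 4). Lift 5: 17. −1: 16.
[1] 16 ≡ 3·5 + 1 (base 5). Lift 6: 19. −1: 18.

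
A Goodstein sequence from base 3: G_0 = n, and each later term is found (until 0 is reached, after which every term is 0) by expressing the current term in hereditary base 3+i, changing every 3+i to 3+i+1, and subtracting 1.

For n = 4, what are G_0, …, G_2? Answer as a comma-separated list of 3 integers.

G_0 = 4. HB_3(4) = 3 + 1. Bump = 5. G_1 = 4.
G_1 = 4. HB_4(4) = 4. Bump = 5. G_2 = 4.

4, 4, 4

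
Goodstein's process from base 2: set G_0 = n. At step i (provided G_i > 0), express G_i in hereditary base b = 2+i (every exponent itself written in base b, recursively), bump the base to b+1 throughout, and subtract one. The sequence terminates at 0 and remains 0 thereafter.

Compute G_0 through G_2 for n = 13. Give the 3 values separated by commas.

i=0: 13 = 2^(2 + 1) + 2^2 + 1 (b=2); 2→3: 3^(3 + 1) + 3^3 + 1 = 109; 109−1 = 108
i=1: 108 = 3^(3 + 1) + 3^3 (b=3); 3→4: 4^(4 + 1) + 4^4 = 1280; 1280−1 = 1279

13, 108, 1279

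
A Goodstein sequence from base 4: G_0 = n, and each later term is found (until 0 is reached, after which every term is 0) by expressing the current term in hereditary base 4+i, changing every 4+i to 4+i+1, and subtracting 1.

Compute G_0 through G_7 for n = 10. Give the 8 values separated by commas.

10, 11, 12, 13, 13, 13, 13, 13

10 —HB4→ 2·4 + 2 —bump→ 2·5 + 2 = 12 —(−1)→ 11
11 —HB5→ 2·5 + 1 —bump→ 2·6 + 1 = 13 —(−1)→ 12
12 —HB6→ 2·6 —bump→ 2·7 = 14 —(−1)→ 13
13 —HB7→ 7 + 6 —bump→ 8 + 6 = 14 —(−1)→ 13
13 —HB8→ 8 + 5 —bump→ 9 + 5 = 14 —(−1)→ 13
13 —HB9→ 9 + 4 —bump→ 10 + 4 = 14 —(−1)→ 13
13 —HB10→ 10 + 3 —bump→ 11 + 3 = 14 —(−1)→ 13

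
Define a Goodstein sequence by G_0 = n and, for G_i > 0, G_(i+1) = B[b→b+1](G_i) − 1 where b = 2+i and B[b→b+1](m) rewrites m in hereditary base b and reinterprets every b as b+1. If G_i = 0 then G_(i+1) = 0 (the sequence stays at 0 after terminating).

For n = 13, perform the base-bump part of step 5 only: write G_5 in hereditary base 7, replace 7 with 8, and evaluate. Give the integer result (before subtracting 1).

G_0 = 13. HB_2(13) = 2^(2 + 1) + 2^2 + 1. Bump = 109. G_1 = 108.
G_1 = 108. HB_3(108) = 3^(3 + 1) + 3^3. Bump = 1280. G_2 = 1279.
G_2 = 1279. HB_4(1279) = 4^(4 + 1) + 3·4^3 + 3·4^2 + 3·4 + 3. Bump = 16093. G_3 = 16092.
G_3 = 16092. HB_5(16092) = 5^(5 + 1) + 3·5^3 + 3·5^2 + 3·5 + 2. Bump = 280712. G_4 = 280711.
G_4 = 280711. HB_6(280711) = 6^(6 + 1) + 3·6^3 + 3·6^2 + 3·6 + 1. Bump = 5765999. G_5 = 5765998.

134219480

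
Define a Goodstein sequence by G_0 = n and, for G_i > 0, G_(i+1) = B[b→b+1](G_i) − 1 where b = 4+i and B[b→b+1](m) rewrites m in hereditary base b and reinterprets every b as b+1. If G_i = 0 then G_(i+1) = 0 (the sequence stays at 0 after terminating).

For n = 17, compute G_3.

(0) 17|_4 = 4^2 + 1 ↦ 5^2 + 1|_5 = 26 ⇒ 25
(1) 25|_5 = 5^2 ↦ 6^2|_6 = 36 ⇒ 35
(2) 35|_6 = 5·6 + 5 ↦ 5·7 + 5|_7 = 40 ⇒ 39

39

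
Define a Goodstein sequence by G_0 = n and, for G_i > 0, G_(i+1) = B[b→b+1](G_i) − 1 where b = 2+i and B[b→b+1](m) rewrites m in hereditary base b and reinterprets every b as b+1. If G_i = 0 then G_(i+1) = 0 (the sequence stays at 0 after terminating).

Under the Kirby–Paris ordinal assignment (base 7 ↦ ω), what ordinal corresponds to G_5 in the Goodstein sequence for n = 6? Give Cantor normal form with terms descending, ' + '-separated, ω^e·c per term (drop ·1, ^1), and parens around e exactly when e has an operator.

ω^5·5 + ω^4·5 + ω^3·5 + ω^2·5 + ω·5 + 4

G_0 = 6. HB_2(6) = 2^2 + 2. Bump = 30. G_1 = 29.
G_1 = 29. HB_3(29) = 3^3 + 2. Bump = 258. G_2 = 257.
G_2 = 257. HB_4(257) = 4^4 + 1. Bump = 3126. G_3 = 3125.
G_3 = 3125. HB_5(3125) = 5^5. Bump = 46656. G_4 = 46655.
G_4 = 46655. HB_6(46655) = 5·6^5 + 5·6^4 + 5·6^3 + 5·6^2 + 5·6 + 5. Bump = 98040. G_5 = 98039.
G_5 = 98039. HB_7(98039) = 5·7^5 + 5·7^4 + 5·7^3 + 5·7^2 + 5·7 + 4. Bump = 187244. G_6 = 187243.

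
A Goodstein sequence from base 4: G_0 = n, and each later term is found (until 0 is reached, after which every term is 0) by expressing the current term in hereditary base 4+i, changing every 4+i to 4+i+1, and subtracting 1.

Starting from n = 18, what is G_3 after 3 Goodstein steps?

i=0: 18 = 4^2 + 2 (b=4); 4→5: 5^2 + 2 = 27; 27−1 = 26
i=1: 26 = 5^2 + 1 (b=5); 5→6: 6^2 + 1 = 37; 37−1 = 36
i=2: 36 = 6^2 (b=6); 6→7: 7^2 = 49; 49−1 = 48

48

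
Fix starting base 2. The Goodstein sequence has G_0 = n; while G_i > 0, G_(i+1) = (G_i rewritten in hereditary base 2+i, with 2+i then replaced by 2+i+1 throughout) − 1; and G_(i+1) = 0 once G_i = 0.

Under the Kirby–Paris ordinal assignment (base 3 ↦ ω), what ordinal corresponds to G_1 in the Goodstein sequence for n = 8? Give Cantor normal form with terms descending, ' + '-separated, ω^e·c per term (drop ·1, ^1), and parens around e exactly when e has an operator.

ω^ω·2 + ω^2·2 + ω·2 + 2

base 2: 8 = 2^(2 + 1); at 3: 3^(3 + 1) = 81; next = 80
base 3: 80 = 2·3^3 + 2·3^2 + 2·3 + 2; at 4: 2·4^4 + 2·4^2 + 2·4 + 2 = 554; next = 553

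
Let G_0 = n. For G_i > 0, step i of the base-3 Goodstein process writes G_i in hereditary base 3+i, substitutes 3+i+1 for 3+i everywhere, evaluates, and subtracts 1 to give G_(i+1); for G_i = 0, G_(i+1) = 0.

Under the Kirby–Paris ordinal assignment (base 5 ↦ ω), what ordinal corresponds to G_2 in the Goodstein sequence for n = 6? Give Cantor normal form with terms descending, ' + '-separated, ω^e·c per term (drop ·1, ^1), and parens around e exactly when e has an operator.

ω + 2

base 3: 6 = 2·3; at 4: 2·4 = 8; next = 7
base 4: 7 = 4 + 3; at 5: 5 + 3 = 8; next = 7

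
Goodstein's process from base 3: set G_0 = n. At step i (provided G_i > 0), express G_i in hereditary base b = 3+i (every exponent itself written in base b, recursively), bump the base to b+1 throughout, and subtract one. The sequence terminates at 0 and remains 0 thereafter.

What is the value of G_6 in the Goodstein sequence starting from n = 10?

36

[0] 10 ≡ 3^2 + 1 (base 3). Lift 4: 17. −1: 16.
[1] 16 ≡ 4^2 (base 4). Lift 5: 25. −1: 24.
[2] 24 ≡ 4·5 + 4 (base 5). Lift 6: 28. −1: 27.
[3] 27 ≡ 4·6 + 3 (base 6). Lift 7: 31. −1: 30.
[4] 30 ≡ 4·7 + 2 (base 7). Lift 8: 34. −1: 33.
[5] 33 ≡ 4·8 + 1 (base 8). Lift 9: 37. −1: 36.
[6] 36 ≡ 4·9 (base 9). Lift 10: 40. −1: 39.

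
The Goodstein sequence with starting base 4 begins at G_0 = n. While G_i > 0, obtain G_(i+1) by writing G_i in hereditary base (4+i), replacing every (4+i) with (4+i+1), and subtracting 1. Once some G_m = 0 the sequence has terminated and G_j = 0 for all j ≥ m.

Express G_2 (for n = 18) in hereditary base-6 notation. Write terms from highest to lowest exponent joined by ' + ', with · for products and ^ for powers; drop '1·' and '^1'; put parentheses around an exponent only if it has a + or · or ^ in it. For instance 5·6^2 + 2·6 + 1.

step 0: 18 = 4^2 + 2; sub 5 for 4: 5^2 + 2; = 27; G_1 = 27−1 = 26
step 1: 26 = 5^2 + 1; sub 6 for 5: 6^2 + 1; = 37; G_2 = 37−1 = 36
step 2: 36 = 6^2; sub 7 for 6: 7^2; = 49; G_3 = 49−1 = 48

6^2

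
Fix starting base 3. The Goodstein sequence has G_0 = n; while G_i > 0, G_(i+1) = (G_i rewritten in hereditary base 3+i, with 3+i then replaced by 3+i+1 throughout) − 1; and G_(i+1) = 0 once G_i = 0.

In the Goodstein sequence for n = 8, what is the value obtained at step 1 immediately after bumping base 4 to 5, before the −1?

8 —HB3→ 2·3 + 2 —bump→ 2·4 + 2 = 10 —(−1)→ 9
9 —HB4→ 2·4 + 1 —bump→ 2·5 + 1 = 11 —(−1)→ 10

11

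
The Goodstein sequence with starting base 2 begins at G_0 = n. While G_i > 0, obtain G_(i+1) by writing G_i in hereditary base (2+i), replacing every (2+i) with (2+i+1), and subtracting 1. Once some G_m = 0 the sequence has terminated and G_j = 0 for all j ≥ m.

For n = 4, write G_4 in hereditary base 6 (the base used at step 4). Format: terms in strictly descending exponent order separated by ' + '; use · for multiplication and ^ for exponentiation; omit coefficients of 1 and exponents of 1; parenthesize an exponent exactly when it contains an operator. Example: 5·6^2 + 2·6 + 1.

base 2: 4 = 2^2; at 3: 3^3 = 27; next = 26
base 3: 26 = 2·3^2 + 2·3 + 2; at 4: 2·4^2 + 2·4 + 2 = 42; next = 41
base 4: 41 = 2·4^2 + 2·4 + 1; at 5: 2·5^2 + 2·5 + 1 = 61; next = 60
base 5: 60 = 2·5^2 + 2·5; at 6: 2·6^2 + 2·6 = 84; next = 83
base 6: 83 = 2·6^2 + 6 + 5; at 7: 2·7^2 + 7 + 5 = 110; next = 109

2·6^2 + 6 + 5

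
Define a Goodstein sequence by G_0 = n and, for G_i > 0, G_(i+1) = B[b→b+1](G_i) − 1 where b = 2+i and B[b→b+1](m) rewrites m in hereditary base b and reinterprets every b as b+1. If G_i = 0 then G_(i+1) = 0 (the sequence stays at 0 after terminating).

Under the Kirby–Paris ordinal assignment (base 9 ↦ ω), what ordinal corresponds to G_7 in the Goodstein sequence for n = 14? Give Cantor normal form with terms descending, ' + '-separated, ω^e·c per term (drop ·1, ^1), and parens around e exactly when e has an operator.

ω^(ω + 1) + ω^5·5 + ω^4·5 + ω^3·5 + ω^2·5 + ω·5 + 2

14 —HB2→ 2^(2 + 1) + 2^2 + 2 —bump→ 3^(3 + 1) + 3^3 + 3 = 111 —(−1)→ 110
110 —HB3→ 3^(3 + 1) + 3^3 + 2 —bump→ 4^(4 + 1) + 4^4 + 2 = 1282 —(−1)→ 1281
1281 —HB4→ 4^(4 + 1) + 4^4 + 1 —bump→ 5^(5 + 1) + 5^5 + 1 = 18751 —(−1)→ 18750
18750 —HB5→ 5^(5 + 1) + 5^5 —bump→ 6^(6 + 1) + 6^6 = 326592 —(−1)→ 326591
326591 —HB6→ 6^(6 + 1) + 5·6^5 + 5·6^4 + 5·6^3 + 5·6^2 + 5·6 + 5 —bump→ 7^(7 + 1) + 5·7^5 + 5·7^4 + 5·7^3 + 5·7^2 + 5·7 + 5 = 5862841 —(−1)→ 5862840
5862840 —HB7→ 7^(7 + 1) + 5·7^5 + 5·7^4 + 5·7^3 + 5·7^2 + 5·7 + 4 —bump→ 8^(8 + 1) + 5·8^5 + 5·8^4 + 5·8^3 + 5·8^2 + 5·8 + 4 = 134404972 —(−1)→ 134404971
134404971 —HB8→ 8^(8 + 1) + 5·8^5 + 5·8^4 + 5·8^3 + 5·8^2 + 5·8 + 3 —bump→ 9^(9 + 1) + 5·9^5 + 5·9^4 + 5·9^3 + 5·9^2 + 5·9 + 3 = 3487116549 —(−1)→ 3487116548
3487116548 —HB9→ 9^(9 + 1) + 5·9^5 + 5·9^4 + 5·9^3 + 5·9^2 + 5·9 + 2 —bump→ 10^(10 + 1) + 5·10^5 + 5·10^4 + 5·10^3 + 5·10^2 + 5·10 + 2 = 100000555552 —(−1)→ 100000555551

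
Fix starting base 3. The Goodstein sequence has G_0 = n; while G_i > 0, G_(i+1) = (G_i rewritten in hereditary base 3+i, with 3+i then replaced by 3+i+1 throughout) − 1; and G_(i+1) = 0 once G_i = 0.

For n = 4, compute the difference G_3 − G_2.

-1

base 3: 4 = 3 + 1; at 4: 4 + 1 = 5; next = 4
base 4: 4 = 4; at 5: 5 = 5; next = 4
base 5: 4 = 4; at 6: 4 = 4; next = 3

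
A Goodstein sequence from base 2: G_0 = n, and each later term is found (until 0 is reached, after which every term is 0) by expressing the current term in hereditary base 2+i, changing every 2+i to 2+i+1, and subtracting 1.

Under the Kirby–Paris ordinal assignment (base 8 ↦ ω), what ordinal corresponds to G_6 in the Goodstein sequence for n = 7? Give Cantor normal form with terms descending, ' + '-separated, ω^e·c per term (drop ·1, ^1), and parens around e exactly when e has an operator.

ω^7·7 + ω^6·7 + ω^5·7 + ω^4·7 + ω^3·7 + ω^2·7 + ω·7 + 7

G_0=7  [base 2] 2^2 + 2 + 1  →[2↦3]→  3^3 + 3 + 1 = 31  −1 ⇒ G_1=30
G_1=30  [base 3] 3^3 + 3  →[3↦4]→  4^4 + 4 = 260  −1 ⇒ G_2=259
G_2=259  [base 4] 4^4 + 3  →[4↦5]→  5^5 + 3 = 3128  −1 ⇒ G_3=3127
G_3=3127  [base 5] 5^5 + 2  →[5↦6]→  6^6 + 2 = 46658  −1 ⇒ G_4=46657
G_4=46657  [base 6] 6^6 + 1  →[6↦7]→  7^7 + 1 = 823544  −1 ⇒ G_5=823543
G_5=823543  [base 7] 7^7  →[7↦8]→  8^8 = 16777216  −1 ⇒ G_6=16777215
G_6=16777215  [base 8] 7·8^7 + 7·8^6 + 7·8^5 + 7·8^4 + 7·8^3 + 7·8^2 + 7·8 + 7  →[8↦9]→  7·9^7 + 7·9^6 + 7·9^5 + 7·9^4 + 7·9^3 + 7·9^2 + 7·9 + 7 = 37665880  −1 ⇒ G_7=37665879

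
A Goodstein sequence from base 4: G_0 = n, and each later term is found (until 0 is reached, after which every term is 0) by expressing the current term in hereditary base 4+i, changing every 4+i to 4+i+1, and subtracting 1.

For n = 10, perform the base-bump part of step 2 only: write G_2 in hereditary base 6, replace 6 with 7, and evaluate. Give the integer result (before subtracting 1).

14

(0) 10|_4 = 2·4 + 2 ↦ 2·5 + 2|_5 = 12 ⇒ 11
(1) 11|_5 = 2·5 + 1 ↦ 2·6 + 1|_6 = 13 ⇒ 12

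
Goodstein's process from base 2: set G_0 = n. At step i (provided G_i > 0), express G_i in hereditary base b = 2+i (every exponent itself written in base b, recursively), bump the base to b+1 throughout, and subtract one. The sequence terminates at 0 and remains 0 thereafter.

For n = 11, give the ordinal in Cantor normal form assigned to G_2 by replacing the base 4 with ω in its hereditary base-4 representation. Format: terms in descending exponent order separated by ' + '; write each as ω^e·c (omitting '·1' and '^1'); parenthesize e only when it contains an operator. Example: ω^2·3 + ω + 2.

G_0=11  [base 2] 2^(2 + 1) + 2 + 1  →[2↦3]→  3^(3 + 1) + 3 + 1 = 85  −1 ⇒ G_1=84
G_1=84  [base 3] 3^(3 + 1) + 3  →[3↦4]→  4^(4 + 1) + 4 = 1028  −1 ⇒ G_2=1027
G_2=1027  [base 4] 4^(4 + 1) + 3  →[4↦5]→  5^(5 + 1) + 3 = 15628  −1 ⇒ G_3=15627

ω^(ω + 1) + 3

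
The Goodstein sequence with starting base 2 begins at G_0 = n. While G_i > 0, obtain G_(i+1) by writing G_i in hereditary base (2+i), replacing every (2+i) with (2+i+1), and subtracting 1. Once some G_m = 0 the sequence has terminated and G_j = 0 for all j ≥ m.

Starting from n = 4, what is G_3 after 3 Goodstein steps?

60

G_0 = 4. HB_2(4) = 2^2. Bump = 27. G_1 = 26.
G_1 = 26. HB_3(26) = 2·3^2 + 2·3 + 2. Bump = 42. G_2 = 41.
G_2 = 41. HB_4(41) = 2·4^2 + 2·4 + 1. Bump = 61. G_3 = 60.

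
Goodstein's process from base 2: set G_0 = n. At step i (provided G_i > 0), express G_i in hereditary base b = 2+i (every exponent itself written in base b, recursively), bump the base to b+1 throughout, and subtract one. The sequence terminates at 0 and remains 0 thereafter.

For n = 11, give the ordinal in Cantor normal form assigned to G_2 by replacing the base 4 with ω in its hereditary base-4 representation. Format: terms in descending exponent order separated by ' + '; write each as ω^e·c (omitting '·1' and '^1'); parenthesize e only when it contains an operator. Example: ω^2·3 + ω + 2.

ω^(ω + 1) + 3

G_0 = 11. HB_2(11) = 2^(2 + 1) + 2 + 1. Bump = 85. G_1 = 84.
G_1 = 84. HB_3(84) = 3^(3 + 1) + 3. Bump = 1028. G_2 = 1027.
G_2 = 1027. HB_4(1027) = 4^(4 + 1) + 3. Bump = 15628. G_3 = 15627.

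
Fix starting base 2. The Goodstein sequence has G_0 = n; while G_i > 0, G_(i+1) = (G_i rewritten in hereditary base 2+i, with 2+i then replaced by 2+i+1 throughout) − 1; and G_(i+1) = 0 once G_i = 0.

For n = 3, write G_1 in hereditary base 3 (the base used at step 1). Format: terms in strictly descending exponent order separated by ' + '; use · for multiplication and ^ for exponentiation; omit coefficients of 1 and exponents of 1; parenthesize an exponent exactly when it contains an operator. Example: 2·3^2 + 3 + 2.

3

3 —HB2→ 2 + 1 —bump→ 3 + 1 = 4 —(−1)→ 3
3 —HB3→ 3 —bump→ 4 = 4 —(−1)→ 3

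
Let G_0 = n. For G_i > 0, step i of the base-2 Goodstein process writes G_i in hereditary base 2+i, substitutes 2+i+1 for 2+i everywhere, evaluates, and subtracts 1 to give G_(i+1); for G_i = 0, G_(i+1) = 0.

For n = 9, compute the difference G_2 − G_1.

i=0: 9 = 2^(2 + 1) + 1 (b=2); 2→3: 3^(3 + 1) + 1 = 82; 82−1 = 81
i=1: 81 = 3^(3 + 1) (b=3); 3→4: 4^(4 + 1) = 1024; 1024−1 = 1023

942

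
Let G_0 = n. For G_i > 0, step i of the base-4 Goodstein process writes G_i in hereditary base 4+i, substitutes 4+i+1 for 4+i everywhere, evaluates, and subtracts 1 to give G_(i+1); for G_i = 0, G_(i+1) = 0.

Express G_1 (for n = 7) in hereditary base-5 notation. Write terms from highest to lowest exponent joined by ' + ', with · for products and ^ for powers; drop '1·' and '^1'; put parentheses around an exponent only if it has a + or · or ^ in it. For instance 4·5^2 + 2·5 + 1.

G_0 = 7. HB_4(7) = 4 + 3. Bump = 8. G_1 = 7.
G_1 = 7. HB_5(7) = 5 + 2. Bump = 8. G_2 = 7.

5 + 2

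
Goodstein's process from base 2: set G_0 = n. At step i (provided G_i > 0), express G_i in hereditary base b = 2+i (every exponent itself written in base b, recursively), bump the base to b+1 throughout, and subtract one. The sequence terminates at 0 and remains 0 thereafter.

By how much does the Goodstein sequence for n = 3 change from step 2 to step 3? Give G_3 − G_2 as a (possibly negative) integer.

[0] 3 ≡ 2 + 1 (base 2). Lift 3: 4. −1: 3.
[1] 3 ≡ 3 (base 3). Lift 4: 4. −1: 3.
[2] 3 ≡ 3 (base 4). Lift 5: 3. −1: 2.

-1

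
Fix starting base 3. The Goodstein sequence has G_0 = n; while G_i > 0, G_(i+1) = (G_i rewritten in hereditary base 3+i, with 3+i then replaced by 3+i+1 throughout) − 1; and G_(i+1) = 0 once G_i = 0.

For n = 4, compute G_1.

G_0 = 4. HB_3(4) = 3 + 1. Bump = 5. G_1 = 4.
G_1 = 4. HB_4(4) = 4. Bump = 5. G_2 = 4.

4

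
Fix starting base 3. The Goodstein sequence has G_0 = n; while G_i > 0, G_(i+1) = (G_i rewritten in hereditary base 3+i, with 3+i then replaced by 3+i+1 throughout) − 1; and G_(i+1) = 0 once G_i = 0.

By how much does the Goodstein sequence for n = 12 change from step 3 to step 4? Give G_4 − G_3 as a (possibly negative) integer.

[0] 12 ≡ 3^2 + 3 (base 3). Lift 4: 20. −1: 19.
[1] 19 ≡ 4^2 + 3 (base 4). Lift 5: 28. −1: 27.
[2] 27 ≡ 5^2 + 2 (base 5). Lift 6: 38. −1: 37.
[3] 37 ≡ 6^2 + 1 (base 6). Lift 7: 50. −1: 49.

12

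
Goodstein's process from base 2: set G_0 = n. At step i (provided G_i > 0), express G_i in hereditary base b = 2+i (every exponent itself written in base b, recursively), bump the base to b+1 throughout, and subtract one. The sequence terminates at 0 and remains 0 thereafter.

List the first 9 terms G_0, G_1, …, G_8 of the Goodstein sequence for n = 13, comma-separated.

(0) 13|_2 = 2^(2 + 1) + 2^2 + 1 ↦ 3^(3 + 1) + 3^3 + 1|_3 = 109 ⇒ 108
(1) 108|_3 = 3^(3 + 1) + 3^3 ↦ 4^(4 + 1) + 4^4|_4 = 1280 ⇒ 1279
(2) 1279|_4 = 4^(4 + 1) + 3·4^3 + 3·4^2 + 3·4 + 3 ↦ 5^(5 + 1) + 3·5^3 + 3·5^2 + 3·5 + 3|_5 = 16093 ⇒ 16092
(3) 16092|_5 = 5^(5 + 1) + 3·5^3 + 3·5^2 + 3·5 + 2 ↦ 6^(6 + 1) + 3·6^3 + 3·6^2 + 3·6 + 2|_6 = 280712 ⇒ 280711
(4) 280711|_6 = 6^(6 + 1) + 3·6^3 + 3·6^2 + 3·6 + 1 ↦ 7^(7 + 1) + 3·7^3 + 3·7^2 + 3·7 + 1|_7 = 5765999 ⇒ 5765998
(5) 5765998|_7 = 7^(7 + 1) + 3·7^3 + 3·7^2 + 3·7 ↦ 8^(8 + 1) + 3·8^3 + 3·8^2 + 3·8|_8 = 134219480 ⇒ 134219479
(6) 134219479|_8 = 8^(8 + 1) + 3·8^3 + 3·8^2 + 2·8 + 7 ↦ 9^(9 + 1) + 3·9^3 + 3·9^2 + 2·9 + 7|_9 = 3486786856 ⇒ 3486786855
(7) 3486786855|_9 = 9^(9 + 1) + 3·9^3 + 3·9^2 + 2·9 + 6 ↦ 10^(10 + 1) + 3·10^3 + 3·10^2 + 2·10 + 6|_10 = 100000003326 ⇒ 100000003325

13, 108, 1279, 16092, 280711, 5765998, 134219479, 3486786855, 100000003325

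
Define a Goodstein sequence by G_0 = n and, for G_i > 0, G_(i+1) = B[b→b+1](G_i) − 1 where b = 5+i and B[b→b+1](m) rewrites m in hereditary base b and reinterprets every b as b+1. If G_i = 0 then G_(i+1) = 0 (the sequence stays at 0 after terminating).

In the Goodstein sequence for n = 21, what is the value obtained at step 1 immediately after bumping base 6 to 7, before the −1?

28

i=0: 21 = 4·5 + 1 (b=5); 5→6: 4·6 + 1 = 25; 25−1 = 24
i=1: 24 = 4·6 (b=6); 6→7: 4·7 = 28; 28−1 = 27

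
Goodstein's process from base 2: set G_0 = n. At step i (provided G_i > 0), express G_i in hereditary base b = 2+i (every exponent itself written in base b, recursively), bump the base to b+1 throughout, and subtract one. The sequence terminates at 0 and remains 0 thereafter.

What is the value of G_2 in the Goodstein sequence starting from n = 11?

1027

11 —HB2→ 2^(2 + 1) + 2 + 1 —bump→ 3^(3 + 1) + 3 + 1 = 85 —(−1)→ 84
84 —HB3→ 3^(3 + 1) + 3 —bump→ 4^(4 + 1) + 4 = 1028 —(−1)→ 1027
1027 —HB4→ 4^(4 + 1) + 3 —bump→ 5^(5 + 1) + 3 = 15628 —(−1)→ 15627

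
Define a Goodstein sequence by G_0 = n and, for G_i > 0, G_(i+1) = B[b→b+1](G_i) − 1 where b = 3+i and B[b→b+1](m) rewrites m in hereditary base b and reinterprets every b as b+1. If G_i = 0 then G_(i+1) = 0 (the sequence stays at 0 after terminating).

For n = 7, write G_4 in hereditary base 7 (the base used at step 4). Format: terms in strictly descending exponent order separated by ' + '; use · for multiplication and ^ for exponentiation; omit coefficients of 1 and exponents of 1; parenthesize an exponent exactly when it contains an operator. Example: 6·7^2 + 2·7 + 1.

7 + 2

7 —HB3→ 2·3 + 1 —bump→ 2·4 + 1 = 9 —(−1)→ 8
8 —HB4→ 2·4 —bump→ 2·5 = 10 —(−1)→ 9
9 —HB5→ 5 + 4 —bump→ 6 + 4 = 10 —(−1)→ 9
9 —HB6→ 6 + 3 —bump→ 7 + 3 = 10 —(−1)→ 9
9 —HB7→ 7 + 2 —bump→ 8 + 2 = 10 —(−1)→ 9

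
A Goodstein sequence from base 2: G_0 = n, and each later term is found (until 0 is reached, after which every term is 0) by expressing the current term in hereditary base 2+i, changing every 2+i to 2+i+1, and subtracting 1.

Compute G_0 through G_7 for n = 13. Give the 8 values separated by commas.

G_0 = 13. HB_2(13) = 2^(2 + 1) + 2^2 + 1. Bump = 109. G_1 = 108.
G_1 = 108. HB_3(108) = 3^(3 + 1) + 3^3. Bump = 1280. G_2 = 1279.
G_2 = 1279. HB_4(1279) = 4^(4 + 1) + 3·4^3 + 3·4^2 + 3·4 + 3. Bump = 16093. G_3 = 16092.
G_3 = 16092. HB_5(16092) = 5^(5 + 1) + 3·5^3 + 3·5^2 + 3·5 + 2. Bump = 280712. G_4 = 280711.
G_4 = 280711. HB_6(280711) = 6^(6 + 1) + 3·6^3 + 3·6^2 + 3·6 + 1. Bump = 5765999. G_5 = 5765998.
G_5 = 5765998. HB_7(5765998) = 7^(7 + 1) + 3·7^3 + 3·7^2 + 3·7. Bump = 134219480. G_6 = 134219479.
G_6 = 134219479. HB_8(134219479) = 8^(8 + 1) + 3·8^3 + 3·8^2 + 2·8 + 7. Bump = 3486786856. G_7 = 3486786855.

13, 108, 1279, 16092, 280711, 5765998, 134219479, 3486786855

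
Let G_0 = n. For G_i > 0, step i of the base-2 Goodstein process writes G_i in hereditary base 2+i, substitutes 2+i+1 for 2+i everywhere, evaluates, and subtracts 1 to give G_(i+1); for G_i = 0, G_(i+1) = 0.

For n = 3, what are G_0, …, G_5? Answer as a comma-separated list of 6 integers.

3, 3, 3, 2, 1, 0

[0] 3 ≡ 2 + 1 (base 2). Lift 3: 4. −1: 3.
[1] 3 ≡ 3 (base 3). Lift 4: 4. −1: 3.
[2] 3 ≡ 3 (base 4). Lift 5: 3. −1: 2.
[3] 2 ≡ 2 (base 5). Lift 6: 2. −1: 1.
[4] 1 ≡ 1 (base 6). Lift 7: 1. −1: 0.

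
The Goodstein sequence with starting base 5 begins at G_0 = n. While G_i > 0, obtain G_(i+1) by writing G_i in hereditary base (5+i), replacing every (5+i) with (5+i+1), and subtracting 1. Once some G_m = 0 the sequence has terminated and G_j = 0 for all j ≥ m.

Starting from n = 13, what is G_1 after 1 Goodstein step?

14

(0) 13|_5 = 2·5 + 3 ↦ 2·6 + 3|_6 = 15 ⇒ 14
(1) 14|_6 = 2·6 + 2 ↦ 2·7 + 2|_7 = 16 ⇒ 15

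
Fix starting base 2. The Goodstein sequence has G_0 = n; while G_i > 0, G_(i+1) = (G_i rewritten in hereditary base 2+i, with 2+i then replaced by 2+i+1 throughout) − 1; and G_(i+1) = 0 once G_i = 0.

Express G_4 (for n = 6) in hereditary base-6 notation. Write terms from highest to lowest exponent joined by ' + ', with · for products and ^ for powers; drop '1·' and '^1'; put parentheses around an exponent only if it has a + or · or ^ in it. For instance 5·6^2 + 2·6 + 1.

5·6^5 + 5·6^4 + 5·6^3 + 5·6^2 + 5·6 + 5

G_0=6  [base 2] 2^2 + 2  →[2↦3]→  3^3 + 3 = 30  −1 ⇒ G_1=29
G_1=29  [base 3] 3^3 + 2  →[3↦4]→  4^4 + 2 = 258  −1 ⇒ G_2=257
G_2=257  [base 4] 4^4 + 1  →[4↦5]→  5^5 + 1 = 3126  −1 ⇒ G_3=3125
G_3=3125  [base 5] 5^5  →[5↦6]→  6^6 = 46656  −1 ⇒ G_4=46655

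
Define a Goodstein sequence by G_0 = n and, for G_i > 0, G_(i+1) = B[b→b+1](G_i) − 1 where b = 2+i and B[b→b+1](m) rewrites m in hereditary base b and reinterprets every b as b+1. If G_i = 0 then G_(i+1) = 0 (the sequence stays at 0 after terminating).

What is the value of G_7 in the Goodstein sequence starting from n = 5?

(0) 5|_2 = 2^2 + 1 ↦ 3^3 + 1|_3 = 28 ⇒ 27
(1) 27|_3 = 3^3 ↦ 4^4|_4 = 256 ⇒ 255
(2) 255|_4 = 3·4^3 + 3·4^2 + 3·4 + 3 ↦ 3·5^3 + 3·5^2 + 3·5 + 3|_5 = 468 ⇒ 467
(3) 467|_5 = 3·5^3 + 3·5^2 + 3·5 + 2 ↦ 3·6^3 + 3·6^2 + 3·6 + 2|_6 = 776 ⇒ 775
(4) 775|_6 = 3·6^3 + 3·6^2 + 3·6 + 1 ↦ 3·7^3 + 3·7^2 + 3·7 + 1|_7 = 1198 ⇒ 1197
(5) 1197|_7 = 3·7^3 + 3·7^2 + 3·7 ↦ 3·8^3 + 3·8^2 + 3·8|_8 = 1752 ⇒ 1751
(6) 1751|_8 = 3·8^3 + 3·8^2 + 2·8 + 7 ↦ 3·9^3 + 3·9^2 + 2·9 + 7|_9 = 2455 ⇒ 2454
(7) 2454|_9 = 3·9^3 + 3·9^2 + 2·9 + 6 ↦ 3·10^3 + 3·10^2 + 2·10 + 6|_10 = 3326 ⇒ 3325

2454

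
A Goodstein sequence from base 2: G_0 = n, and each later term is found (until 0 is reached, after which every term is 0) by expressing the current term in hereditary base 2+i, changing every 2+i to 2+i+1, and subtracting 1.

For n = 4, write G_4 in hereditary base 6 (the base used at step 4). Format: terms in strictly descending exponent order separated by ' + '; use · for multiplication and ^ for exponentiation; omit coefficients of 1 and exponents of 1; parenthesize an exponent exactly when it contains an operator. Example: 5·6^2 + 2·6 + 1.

2·6^2 + 6 + 5

4 —HB2→ 2^2 —bump→ 3^3 = 27 —(−1)→ 26
26 —HB3→ 2·3^2 + 2·3 + 2 —bump→ 2·4^2 + 2·4 + 2 = 42 —(−1)→ 41
41 —HB4→ 2·4^2 + 2·4 + 1 —bump→ 2·5^2 + 2·5 + 1 = 61 —(−1)→ 60
60 —HB5→ 2·5^2 + 2·5 —bump→ 2·6^2 + 2·6 = 84 —(−1)→ 83
83 —HB6→ 2·6^2 + 6 + 5 —bump→ 2·7^2 + 7 + 5 = 110 —(−1)→ 109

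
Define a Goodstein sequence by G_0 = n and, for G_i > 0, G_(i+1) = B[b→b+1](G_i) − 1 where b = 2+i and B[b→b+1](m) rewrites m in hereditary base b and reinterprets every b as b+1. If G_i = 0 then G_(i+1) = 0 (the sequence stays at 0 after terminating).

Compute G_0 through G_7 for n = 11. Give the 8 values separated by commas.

step 0: 11 = 2^(2 + 1) + 2 + 1; sub 3 for 2: 3^(3 + 1) + 3 + 1; = 85; G_1 = 85−1 = 84
step 1: 84 = 3^(3 + 1) + 3; sub 4 for 3: 4^(4 + 1) + 4; = 1028; G_2 = 1028−1 = 1027
step 2: 1027 = 4^(4 + 1) + 3; sub 5 for 4: 5^(5 + 1) + 3; = 15628; G_3 = 15628−1 = 15627
step 3: 15627 = 5^(5 + 1) + 2; sub 6 for 5: 6^(6 + 1) + 2; = 279938; G_4 = 279938−1 = 279937
step 4: 279937 = 6^(6 + 1) + 1; sub 7 for 6: 7^(7 + 1) + 1; = 5764802; G_5 = 5764802−1 = 5764801
step 5: 5764801 = 7^(7 + 1); sub 8 for 7: 8^(8 + 1); = 134217728; G_6 = 134217728−1 = 134217727
step 6: 134217727 = 7·8^8 + 7·8^7 + 7·8^6 + 7·8^5 + 7·8^4 + 7·8^3 + 7·8^2 + 7·8 + 7; sub 9 for 8: 7·9^9 + 7·9^7 + 7·9^6 + 7·9^5 + 7·9^4 + 7·9^3 + 7·9^2 + 7·9 + 7; = 2749609303; G_7 = 2749609303−1 = 2749609302

11, 84, 1027, 15627, 279937, 5764801, 134217727, 2749609302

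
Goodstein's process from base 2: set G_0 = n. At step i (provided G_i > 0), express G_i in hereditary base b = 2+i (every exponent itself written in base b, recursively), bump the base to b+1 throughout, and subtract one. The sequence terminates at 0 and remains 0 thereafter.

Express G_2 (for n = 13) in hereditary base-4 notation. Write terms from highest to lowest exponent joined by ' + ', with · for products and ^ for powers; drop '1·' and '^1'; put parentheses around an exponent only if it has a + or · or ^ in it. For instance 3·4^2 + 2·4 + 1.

4^(4 + 1) + 3·4^3 + 3·4^2 + 3·4 + 3

i=0: 13 = 2^(2 + 1) + 2^2 + 1 (b=2); 2→3: 3^(3 + 1) + 3^3 + 1 = 109; 109−1 = 108
i=1: 108 = 3^(3 + 1) + 3^3 (b=3); 3→4: 4^(4 + 1) + 4^4 = 1280; 1280−1 = 1279
i=2: 1279 = 4^(4 + 1) + 3·4^3 + 3·4^2 + 3·4 + 3 (b=4); 4→5: 5^(5 + 1) + 3·5^3 + 3·5^2 + 3·5 + 3 = 16093; 16093−1 = 16092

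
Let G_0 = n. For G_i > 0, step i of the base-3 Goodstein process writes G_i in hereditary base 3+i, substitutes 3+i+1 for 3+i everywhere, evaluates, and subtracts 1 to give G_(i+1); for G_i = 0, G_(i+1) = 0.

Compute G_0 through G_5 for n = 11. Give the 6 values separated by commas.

11, 17, 25, 35, 39, 43

G_0 = 11. HB_3(11) = 3^2 + 2. Bump = 18. G_1 = 17.
G_1 = 17. HB_4(17) = 4^2 + 1. Bump = 26. G_2 = 25.
G_2 = 25. HB_5(25) = 5^2. Bump = 36. G_3 = 35.
G_3 = 35. HB_6(35) = 5·6 + 5. Bump = 40. G_4 = 39.
G_4 = 39. HB_7(39) = 5·7 + 4. Bump = 44. G_5 = 43.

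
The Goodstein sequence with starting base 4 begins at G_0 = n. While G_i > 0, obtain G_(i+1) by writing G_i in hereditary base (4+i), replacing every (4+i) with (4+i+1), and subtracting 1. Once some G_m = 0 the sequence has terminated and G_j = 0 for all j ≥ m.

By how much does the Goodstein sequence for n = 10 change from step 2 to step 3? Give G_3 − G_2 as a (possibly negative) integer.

1

G_0 = 10. HB_4(10) = 2·4 + 2. Bump = 12. G_1 = 11.
G_1 = 11. HB_5(11) = 2·5 + 1. Bump = 13. G_2 = 12.
G_2 = 12. HB_6(12) = 2·6. Bump = 14. G_3 = 13.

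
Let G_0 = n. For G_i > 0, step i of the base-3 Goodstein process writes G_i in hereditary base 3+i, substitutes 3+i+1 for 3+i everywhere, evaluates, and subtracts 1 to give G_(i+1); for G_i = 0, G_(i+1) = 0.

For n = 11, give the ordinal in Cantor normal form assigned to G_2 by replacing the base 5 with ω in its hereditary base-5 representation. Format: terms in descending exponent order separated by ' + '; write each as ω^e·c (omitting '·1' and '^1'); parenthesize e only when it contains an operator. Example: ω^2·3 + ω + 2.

ω^2

(0) 11|_3 = 3^2 + 2 ↦ 4^2 + 2|_4 = 18 ⇒ 17
(1) 17|_4 = 4^2 + 1 ↦ 5^2 + 1|_5 = 26 ⇒ 25
(2) 25|_5 = 5^2 ↦ 6^2|_6 = 36 ⇒ 35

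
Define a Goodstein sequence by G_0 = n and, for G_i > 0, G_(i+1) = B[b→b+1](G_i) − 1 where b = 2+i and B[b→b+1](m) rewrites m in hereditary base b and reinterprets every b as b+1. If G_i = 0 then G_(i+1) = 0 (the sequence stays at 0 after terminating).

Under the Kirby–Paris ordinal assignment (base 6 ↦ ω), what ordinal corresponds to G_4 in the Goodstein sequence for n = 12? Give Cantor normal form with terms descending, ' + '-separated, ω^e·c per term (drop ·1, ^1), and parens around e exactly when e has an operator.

ω^(ω + 1) + ω^2·2 + ω + 5

(0) 12|_2 = 2^(2 + 1) + 2^2 ↦ 3^(3 + 1) + 3^3|_3 = 108 ⇒ 107
(1) 107|_3 = 3^(3 + 1) + 2·3^2 + 2·3 + 2 ↦ 4^(4 + 1) + 2·4^2 + 2·4 + 2|_4 = 1066 ⇒ 1065
(2) 1065|_4 = 4^(4 + 1) + 2·4^2 + 2·4 + 1 ↦ 5^(5 + 1) + 2·5^2 + 2·5 + 1|_5 = 15686 ⇒ 15685
(3) 15685|_5 = 5^(5 + 1) + 2·5^2 + 2·5 ↦ 6^(6 + 1) + 2·6^2 + 2·6|_6 = 280020 ⇒ 280019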